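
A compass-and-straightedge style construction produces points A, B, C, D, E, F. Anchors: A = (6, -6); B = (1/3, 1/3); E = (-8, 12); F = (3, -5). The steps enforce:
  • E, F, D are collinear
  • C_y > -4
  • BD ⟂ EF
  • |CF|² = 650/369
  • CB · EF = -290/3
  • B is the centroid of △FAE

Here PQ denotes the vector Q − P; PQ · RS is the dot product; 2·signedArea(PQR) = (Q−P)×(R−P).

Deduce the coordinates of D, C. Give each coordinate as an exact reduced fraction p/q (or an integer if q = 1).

1. D_x = -9/41  [E, F, D are collinear ∩ BD ⟂ EF]
2. D_y = -1/41  [E, F, D are collinear ∩ BD ⟂ EF]
   → D = (-9/41, -1/41)
3. C_x = 120/41  [line -11·x + 17·y + 284/3 = 0 ∩ |CF|² = 650/369]
4. C_y = -452/123  [line -11·x + 17·y + 284/3 = 0 ∩ |CF|² = 650/369]
   → C = (120/41, -452/123)

C = (120/41, -452/123)
D = (-9/41, -1/41)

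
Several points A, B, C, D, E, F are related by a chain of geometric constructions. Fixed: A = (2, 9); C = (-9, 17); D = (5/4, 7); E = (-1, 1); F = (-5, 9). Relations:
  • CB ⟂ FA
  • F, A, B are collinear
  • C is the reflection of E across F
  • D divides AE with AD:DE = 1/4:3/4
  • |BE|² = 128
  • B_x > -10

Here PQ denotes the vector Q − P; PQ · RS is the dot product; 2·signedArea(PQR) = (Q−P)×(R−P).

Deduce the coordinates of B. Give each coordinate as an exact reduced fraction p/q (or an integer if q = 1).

B = (-9, 9)

1. B_x = -9  [F, A, B are collinear ∩ CB ⟂ FA]
2. B_y = 9  [F, A, B are collinear ∩ CB ⟂ FA]
   → B = (-9, 9)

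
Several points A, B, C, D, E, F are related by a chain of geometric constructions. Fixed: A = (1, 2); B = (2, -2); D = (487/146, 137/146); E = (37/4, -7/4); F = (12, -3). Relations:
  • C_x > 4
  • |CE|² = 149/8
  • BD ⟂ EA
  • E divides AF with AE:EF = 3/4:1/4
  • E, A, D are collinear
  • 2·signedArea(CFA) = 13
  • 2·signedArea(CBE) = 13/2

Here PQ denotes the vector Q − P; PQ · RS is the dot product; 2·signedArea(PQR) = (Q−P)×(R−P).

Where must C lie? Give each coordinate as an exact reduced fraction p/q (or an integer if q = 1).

1. C_x = 5  [2·signedArea(CFA) = 13 ∩ 2·signedArea(CBE) = 13/2]
2. C_y = -1  [2·signedArea(CFA) = 13 ∩ 2·signedArea(CBE) = 13/2]
   → C = (5, -1)

C = (5, -1)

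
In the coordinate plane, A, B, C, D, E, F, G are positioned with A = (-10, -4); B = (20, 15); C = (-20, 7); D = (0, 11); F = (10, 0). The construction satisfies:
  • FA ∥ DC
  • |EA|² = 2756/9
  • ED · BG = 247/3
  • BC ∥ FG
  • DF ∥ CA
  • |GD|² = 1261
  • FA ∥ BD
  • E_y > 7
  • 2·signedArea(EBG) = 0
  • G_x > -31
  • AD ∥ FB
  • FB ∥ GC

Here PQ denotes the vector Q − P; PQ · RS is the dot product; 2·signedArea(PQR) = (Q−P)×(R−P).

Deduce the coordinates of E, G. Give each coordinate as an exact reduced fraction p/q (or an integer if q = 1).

1. G_x = -30  [FB ∥ GC ∩ BC ∥ FG]
2. G_y = -8  [FB ∥ GC ∩ BC ∥ FG]
   → G = (-30, -8)
3. E_x = 10/3  [2·signedArea(EBG) = 0 ∩ ED · BG = 247/3]
4. E_y = 22/3  [2·signedArea(EBG) = 0 ∩ ED · BG = 247/3]
   → E = (10/3, 22/3)

E = (10/3, 22/3)
G = (-30, -8)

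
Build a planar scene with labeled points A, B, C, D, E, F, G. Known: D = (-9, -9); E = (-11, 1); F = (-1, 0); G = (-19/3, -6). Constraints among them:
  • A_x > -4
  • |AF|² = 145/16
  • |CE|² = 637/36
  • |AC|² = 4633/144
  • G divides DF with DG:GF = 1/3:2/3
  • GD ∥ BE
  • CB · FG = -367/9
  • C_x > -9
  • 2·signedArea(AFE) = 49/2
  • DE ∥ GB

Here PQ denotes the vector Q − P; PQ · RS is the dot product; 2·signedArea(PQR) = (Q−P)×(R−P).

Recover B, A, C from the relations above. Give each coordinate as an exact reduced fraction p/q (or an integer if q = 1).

A = (-3, -9/4)
B = (-25/3, 4)
C = (-26/3, -5/2)

1. B_x = -25/3  [GD ∥ BE ∩ DE ∥ GB]
2. B_y = 4  [GD ∥ BE ∩ DE ∥ GB]
   → B = (-25/3, 4)
3. C_x = -26/3  [line 16/3·x + 6·y + 551/9 = 0 ∩ |CE|² = 637/36]
4. C_y = -5/2  [line 16/3·x + 6·y + 551/9 = 0 ∩ |CE|² = 637/36]
   → C = (-26/3, -5/2)
5. A_x = -3  [line -1·x + -10·y + -51/2 = 0 ∩ |AC|² = 4633/144]
6. A_y = -9/4  [line -1·x + -10·y + -51/2 = 0 ∩ |AC|² = 4633/144]
   → A = (-3, -9/4)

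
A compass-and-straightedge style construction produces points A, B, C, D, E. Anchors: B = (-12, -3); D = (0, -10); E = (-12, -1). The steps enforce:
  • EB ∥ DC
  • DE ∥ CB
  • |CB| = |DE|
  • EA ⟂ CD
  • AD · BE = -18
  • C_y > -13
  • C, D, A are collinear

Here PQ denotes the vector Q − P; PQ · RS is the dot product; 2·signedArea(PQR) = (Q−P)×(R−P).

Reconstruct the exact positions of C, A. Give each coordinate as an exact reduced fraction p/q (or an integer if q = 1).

1. C_x = 0  [DE ∥ CB ∩ EB ∥ DC]
2. C_y = -12  [DE ∥ CB ∩ EB ∥ DC]
   → C = (0, -12)
3. A_x = 0  [C, D, A are collinear ∩ EA ⟂ CD]
4. A_y = -1  [C, D, A are collinear ∩ EA ⟂ CD]
   → A = (0, -1)

A = (0, -1)
C = (0, -12)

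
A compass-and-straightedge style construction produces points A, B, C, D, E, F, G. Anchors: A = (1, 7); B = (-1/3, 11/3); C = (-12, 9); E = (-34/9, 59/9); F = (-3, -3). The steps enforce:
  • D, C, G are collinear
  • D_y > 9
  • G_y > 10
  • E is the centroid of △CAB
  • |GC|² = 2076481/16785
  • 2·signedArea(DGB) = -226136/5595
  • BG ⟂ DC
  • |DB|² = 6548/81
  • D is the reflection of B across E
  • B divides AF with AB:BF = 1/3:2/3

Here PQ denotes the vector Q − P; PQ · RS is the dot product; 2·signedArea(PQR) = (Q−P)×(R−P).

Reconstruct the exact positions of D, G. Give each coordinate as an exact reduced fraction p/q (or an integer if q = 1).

D = (-65/9, 85/9)
G = (-5177/5595, 56119/5595)

1. D_x = -65/9  [D is the reflection of B across E]
2. D_y = 85/9  [D is the reflection of B across E]
   → D = (-65/9, 85/9)
3. G_x = -5177/5595  [D, C, G are collinear ∩ BG ⟂ DC]
4. G_y = 56119/5595  [D, C, G are collinear ∩ BG ⟂ DC]
   → G = (-5177/5595, 56119/5595)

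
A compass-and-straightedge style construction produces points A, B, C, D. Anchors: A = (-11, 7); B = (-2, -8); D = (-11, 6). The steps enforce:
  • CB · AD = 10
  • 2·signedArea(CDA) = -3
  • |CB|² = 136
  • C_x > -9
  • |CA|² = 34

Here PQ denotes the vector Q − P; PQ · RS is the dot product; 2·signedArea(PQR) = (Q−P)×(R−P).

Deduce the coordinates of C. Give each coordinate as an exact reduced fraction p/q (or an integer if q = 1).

1. C_x = -8  [2·signedArea(CDA) = -3 ∩ CB · AD = 10]
2. C_y = 2  [2·signedArea(CDA) = -3 ∩ CB · AD = 10]
   → C = (-8, 2)

C = (-8, 2)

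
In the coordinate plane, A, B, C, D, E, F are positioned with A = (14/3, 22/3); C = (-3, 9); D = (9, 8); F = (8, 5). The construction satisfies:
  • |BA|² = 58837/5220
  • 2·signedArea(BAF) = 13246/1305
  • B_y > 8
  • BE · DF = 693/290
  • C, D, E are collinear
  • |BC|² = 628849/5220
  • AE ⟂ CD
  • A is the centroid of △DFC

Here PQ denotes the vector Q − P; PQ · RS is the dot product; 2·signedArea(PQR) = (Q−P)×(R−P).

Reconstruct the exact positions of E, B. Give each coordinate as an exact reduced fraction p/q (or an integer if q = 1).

1. E_x = 689/145  [C, D, E are collinear ∩ AE ⟂ CD]
2. E_y = 3634/435  [C, D, E are collinear ∩ AE ⟂ CD]
   → E = (689/145, 3634/435)
3. B_x = 1151/145  [2·signedArea(BAF) = 13246/1305 ∩ BE · DF = 693/290]
4. B_y = 7037/870  [2·signedArea(BAF) = 13246/1305 ∩ BE · DF = 693/290]
   → B = (1151/145, 7037/870)

B = (1151/145, 7037/870)
E = (689/145, 3634/435)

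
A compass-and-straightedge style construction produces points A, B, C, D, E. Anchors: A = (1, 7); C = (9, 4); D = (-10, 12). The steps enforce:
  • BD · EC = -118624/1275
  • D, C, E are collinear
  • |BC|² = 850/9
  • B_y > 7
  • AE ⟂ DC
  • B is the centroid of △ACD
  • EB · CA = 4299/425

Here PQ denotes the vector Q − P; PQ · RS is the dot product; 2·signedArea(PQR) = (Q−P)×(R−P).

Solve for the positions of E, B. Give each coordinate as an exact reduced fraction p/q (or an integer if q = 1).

1. E_x = 481/425  [D, C, E are collinear ∩ AE ⟂ DC]
2. E_y = 3108/425  [D, C, E are collinear ∩ AE ⟂ DC]
   → E = (481/425, 3108/425)
3. B_x = 0  [B is the centroid of △ACD]
4. B_y = 23/3  [B is the centroid of △ACD]
   → B = (0, 23/3)

B = (0, 23/3)
E = (481/425, 3108/425)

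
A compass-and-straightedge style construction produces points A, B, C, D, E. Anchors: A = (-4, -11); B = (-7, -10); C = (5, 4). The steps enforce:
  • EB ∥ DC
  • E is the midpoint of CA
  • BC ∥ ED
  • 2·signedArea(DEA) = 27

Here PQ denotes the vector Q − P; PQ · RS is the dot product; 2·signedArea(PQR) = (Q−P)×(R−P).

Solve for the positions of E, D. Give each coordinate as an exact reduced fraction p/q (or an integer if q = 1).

D = (25/2, 21/2)
E = (1/2, -7/2)

1. E_x = 1/2  [E is the midpoint of CA]
2. E_y = -7/2  [E is the midpoint of CA]
   → E = (1/2, -7/2)
3. D_x = 25/2  [EB ∥ DC ∩ BC ∥ ED]
4. D_y = 21/2  [EB ∥ DC ∩ BC ∥ ED]
   → D = (25/2, 21/2)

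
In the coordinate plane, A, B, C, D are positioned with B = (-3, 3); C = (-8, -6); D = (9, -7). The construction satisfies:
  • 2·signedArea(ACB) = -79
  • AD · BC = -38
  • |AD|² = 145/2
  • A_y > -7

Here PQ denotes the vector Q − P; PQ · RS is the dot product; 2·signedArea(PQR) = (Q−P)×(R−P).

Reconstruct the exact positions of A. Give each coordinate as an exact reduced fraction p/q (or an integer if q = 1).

A = (1/2, -13/2)

1. A_x = 1/2  [AD · BC = -38 ∩ 2·signedArea(ACB) = -79]
2. A_y = -13/2  [AD · BC = -38 ∩ 2·signedArea(ACB) = -79]
   → A = (1/2, -13/2)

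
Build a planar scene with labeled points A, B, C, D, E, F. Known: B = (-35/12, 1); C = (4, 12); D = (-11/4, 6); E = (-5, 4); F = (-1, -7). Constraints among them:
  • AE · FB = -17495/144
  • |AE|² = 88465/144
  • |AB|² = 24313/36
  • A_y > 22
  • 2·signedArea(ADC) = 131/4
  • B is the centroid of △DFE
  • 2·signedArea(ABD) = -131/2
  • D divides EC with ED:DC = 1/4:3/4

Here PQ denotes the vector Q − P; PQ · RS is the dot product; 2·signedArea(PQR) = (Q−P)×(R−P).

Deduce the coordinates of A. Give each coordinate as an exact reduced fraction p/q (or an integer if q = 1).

1. A_x = 131/12  [2·signedArea(ADC) = 131/4 ∩ AE · FB = -17495/144]
2. A_y = 23  [2·signedArea(ADC) = 131/4 ∩ AE · FB = -17495/144]
   → A = (131/12, 23)

A = (131/12, 23)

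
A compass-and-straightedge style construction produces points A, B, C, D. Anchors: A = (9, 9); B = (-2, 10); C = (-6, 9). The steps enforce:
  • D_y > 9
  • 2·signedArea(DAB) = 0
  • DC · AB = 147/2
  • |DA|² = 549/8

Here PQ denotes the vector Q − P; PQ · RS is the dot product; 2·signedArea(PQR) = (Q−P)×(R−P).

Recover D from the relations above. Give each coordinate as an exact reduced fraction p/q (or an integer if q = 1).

D = (3/4, 39/4)

1. D_x = 3/4  [2·signedArea(DAB) = 0 ∩ DC · AB = 147/2]
2. D_y = 39/4  [2·signedArea(DAB) = 0 ∩ DC · AB = 147/2]
   → D = (3/4, 39/4)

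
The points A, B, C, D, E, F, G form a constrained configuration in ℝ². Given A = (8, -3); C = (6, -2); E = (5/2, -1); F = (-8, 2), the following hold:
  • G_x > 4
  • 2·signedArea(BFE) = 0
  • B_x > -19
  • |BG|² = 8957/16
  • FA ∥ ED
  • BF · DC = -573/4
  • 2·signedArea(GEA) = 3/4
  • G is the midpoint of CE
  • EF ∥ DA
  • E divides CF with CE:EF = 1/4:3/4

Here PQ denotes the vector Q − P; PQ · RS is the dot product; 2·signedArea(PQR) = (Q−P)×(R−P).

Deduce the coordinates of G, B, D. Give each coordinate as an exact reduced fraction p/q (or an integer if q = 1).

B = (-37/2, 5)
D = (37/2, -6)
G = (17/4, -3/2)

1. G_x = 17/4  [G is the midpoint of CE]
2. G_y = -3/2  [G is the midpoint of CE]
   → G = (17/4, -3/2)
3. D_x = 37/2  [EF ∥ DA ∩ FA ∥ ED]
4. D_y = -6  [EF ∥ DA ∩ FA ∥ ED]
   → D = (37/2, -6)
5. B_x = -37/2  [2·signedArea(BFE) = 0 ∩ BF · DC = -573/4]
6. B_y = 5  [2·signedArea(BFE) = 0 ∩ BF · DC = -573/4]
   → B = (-37/2, 5)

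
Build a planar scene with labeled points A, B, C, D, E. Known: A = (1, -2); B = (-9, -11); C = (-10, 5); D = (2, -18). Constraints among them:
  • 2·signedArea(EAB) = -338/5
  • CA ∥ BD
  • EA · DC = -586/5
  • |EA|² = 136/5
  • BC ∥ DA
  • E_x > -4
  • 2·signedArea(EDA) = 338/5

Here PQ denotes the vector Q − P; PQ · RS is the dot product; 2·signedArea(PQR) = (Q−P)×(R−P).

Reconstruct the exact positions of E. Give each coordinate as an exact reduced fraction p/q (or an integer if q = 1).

E = (-17/5, 4/5)

1. E_x = -17/5  [2·signedArea(EDA) = 338/5 ∩ EA · DC = -586/5]
2. E_y = 4/5  [2·signedArea(EDA) = 338/5 ∩ EA · DC = -586/5]
   → E = (-17/5, 4/5)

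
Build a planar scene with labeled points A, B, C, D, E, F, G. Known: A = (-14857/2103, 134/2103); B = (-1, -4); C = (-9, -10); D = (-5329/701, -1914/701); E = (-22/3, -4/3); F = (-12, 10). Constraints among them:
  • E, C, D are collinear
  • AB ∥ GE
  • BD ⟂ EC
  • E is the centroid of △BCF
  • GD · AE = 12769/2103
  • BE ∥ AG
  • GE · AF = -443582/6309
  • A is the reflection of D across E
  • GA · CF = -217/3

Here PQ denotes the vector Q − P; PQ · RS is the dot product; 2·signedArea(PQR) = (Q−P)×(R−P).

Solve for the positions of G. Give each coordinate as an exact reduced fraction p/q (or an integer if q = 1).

G = (-9392/701, 1914/701)

1. G_x = -9392/701  [AB ∥ GE ∩ BE ∥ AG]
2. G_y = 1914/701  [AB ∥ GE ∩ BE ∥ AG]
   → G = (-9392/701, 1914/701)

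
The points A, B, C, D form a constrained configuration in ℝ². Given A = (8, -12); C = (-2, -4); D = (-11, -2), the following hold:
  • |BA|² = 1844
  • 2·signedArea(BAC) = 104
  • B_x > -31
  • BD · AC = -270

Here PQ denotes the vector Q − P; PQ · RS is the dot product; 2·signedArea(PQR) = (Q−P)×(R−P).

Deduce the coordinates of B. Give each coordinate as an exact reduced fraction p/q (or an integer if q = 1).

1. B_x = -30  [2·signedArea(BAC) = 104 ∩ BD · AC = -270]
2. B_y = 8  [2·signedArea(BAC) = 104 ∩ BD · AC = -270]
   → B = (-30, 8)

B = (-30, 8)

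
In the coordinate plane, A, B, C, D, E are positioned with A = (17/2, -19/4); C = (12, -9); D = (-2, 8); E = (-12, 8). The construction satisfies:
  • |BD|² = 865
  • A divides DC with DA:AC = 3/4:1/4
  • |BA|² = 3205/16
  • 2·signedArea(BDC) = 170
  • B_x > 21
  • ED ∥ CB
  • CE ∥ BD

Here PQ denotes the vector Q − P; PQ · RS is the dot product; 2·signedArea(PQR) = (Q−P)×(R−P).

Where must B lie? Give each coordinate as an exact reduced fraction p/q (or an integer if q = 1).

1. B_x = 22  [CE ∥ BD ∩ ED ∥ CB]
2. B_y = -9  [CE ∥ BD ∩ ED ∥ CB]
   → B = (22, -9)

B = (22, -9)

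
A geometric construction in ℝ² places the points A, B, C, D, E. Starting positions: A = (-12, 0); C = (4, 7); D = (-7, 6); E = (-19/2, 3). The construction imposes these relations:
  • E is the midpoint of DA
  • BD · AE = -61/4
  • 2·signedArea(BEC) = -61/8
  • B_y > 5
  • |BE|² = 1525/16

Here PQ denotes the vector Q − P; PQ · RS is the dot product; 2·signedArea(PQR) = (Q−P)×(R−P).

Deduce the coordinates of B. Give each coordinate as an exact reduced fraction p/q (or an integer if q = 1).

1. B_x = 0  [BD · AE = -61/4 ∩ 2·signedArea(BEC) = -61/8]
2. B_y = 21/4  [BD · AE = -61/4 ∩ 2·signedArea(BEC) = -61/8]
   → B = (0, 21/4)

B = (0, 21/4)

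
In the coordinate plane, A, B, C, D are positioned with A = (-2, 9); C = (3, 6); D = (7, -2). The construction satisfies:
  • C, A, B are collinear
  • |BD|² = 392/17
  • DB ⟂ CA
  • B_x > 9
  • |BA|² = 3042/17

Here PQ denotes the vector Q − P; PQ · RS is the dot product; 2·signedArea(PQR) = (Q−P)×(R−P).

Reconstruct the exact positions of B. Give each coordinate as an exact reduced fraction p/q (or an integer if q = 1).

1. B_x = 161/17  [C, A, B are collinear ∩ DB ⟂ CA]
2. B_y = 36/17  [C, A, B are collinear ∩ DB ⟂ CA]
   → B = (161/17, 36/17)

B = (161/17, 36/17)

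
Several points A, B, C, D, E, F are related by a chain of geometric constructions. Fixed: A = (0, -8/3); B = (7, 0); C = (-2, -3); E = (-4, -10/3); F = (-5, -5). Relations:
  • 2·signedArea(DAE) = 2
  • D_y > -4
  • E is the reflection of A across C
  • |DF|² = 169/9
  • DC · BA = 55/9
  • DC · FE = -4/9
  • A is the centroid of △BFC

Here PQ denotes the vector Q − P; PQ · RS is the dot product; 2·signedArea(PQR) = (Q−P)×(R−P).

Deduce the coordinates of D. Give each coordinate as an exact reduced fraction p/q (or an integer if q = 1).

D = (-1, -10/3)

1. D_x = -1  [DC · BA = 55/9 ∩ 2·signedArea(DAE) = 2]
2. D_y = -10/3  [DC · BA = 55/9 ∩ 2·signedArea(DAE) = 2]
   → D = (-1, -10/3)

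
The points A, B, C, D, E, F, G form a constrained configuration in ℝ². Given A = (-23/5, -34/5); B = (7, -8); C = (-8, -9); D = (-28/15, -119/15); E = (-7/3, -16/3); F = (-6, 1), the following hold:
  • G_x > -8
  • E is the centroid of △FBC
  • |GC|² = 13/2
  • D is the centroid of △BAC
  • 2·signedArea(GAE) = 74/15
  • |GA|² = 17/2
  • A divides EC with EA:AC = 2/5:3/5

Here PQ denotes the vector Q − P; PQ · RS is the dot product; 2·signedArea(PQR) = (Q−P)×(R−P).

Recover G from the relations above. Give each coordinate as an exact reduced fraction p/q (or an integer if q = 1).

1. G_x = -15/2  [line -22/15·x + 34/15·y + 56/15 = 0 ∩ |GC|² = 13/2]
2. G_y = -13/2  [line -22/15·x + 34/15·y + 56/15 = 0 ∩ |GC|² = 13/2]
   → G = (-15/2, -13/2)

G = (-15/2, -13/2)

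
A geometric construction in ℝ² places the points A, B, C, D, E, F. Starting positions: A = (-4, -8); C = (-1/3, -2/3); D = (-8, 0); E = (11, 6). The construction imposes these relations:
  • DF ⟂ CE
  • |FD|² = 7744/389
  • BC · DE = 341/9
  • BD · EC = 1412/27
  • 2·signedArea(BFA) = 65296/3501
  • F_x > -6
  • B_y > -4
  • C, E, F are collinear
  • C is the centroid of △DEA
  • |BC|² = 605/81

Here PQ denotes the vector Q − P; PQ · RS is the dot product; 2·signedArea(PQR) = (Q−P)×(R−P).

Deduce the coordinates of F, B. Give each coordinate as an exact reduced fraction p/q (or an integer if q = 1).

B = (-14/9, -28/9)
F = (-2232/389, -1496/389)

1. F_x = -2232/389  [C, E, F are collinear ∩ DF ⟂ CE]
2. F_y = -1496/389  [C, E, F are collinear ∩ DF ⟂ CE]
   → F = (-2232/389, -1496/389)
3. B_x = -14/9  [BD · EC = 1412/27 ∩ 2·signedArea(BFA) = 65296/3501]
4. B_y = -28/9  [BD · EC = 1412/27 ∩ 2·signedArea(BFA) = 65296/3501]
   → B = (-14/9, -28/9)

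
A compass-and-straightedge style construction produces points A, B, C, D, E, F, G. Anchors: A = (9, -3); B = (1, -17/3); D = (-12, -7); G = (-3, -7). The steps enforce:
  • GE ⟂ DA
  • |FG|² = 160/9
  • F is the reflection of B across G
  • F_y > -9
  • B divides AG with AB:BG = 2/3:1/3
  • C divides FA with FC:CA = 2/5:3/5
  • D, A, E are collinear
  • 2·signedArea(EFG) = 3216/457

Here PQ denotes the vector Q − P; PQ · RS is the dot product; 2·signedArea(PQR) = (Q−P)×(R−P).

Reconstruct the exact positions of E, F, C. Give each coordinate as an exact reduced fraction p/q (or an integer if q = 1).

1. E_x = -1515/457  [D, A, E are collinear ∩ GE ⟂ DA]
2. E_y = -2443/457  [D, A, E are collinear ∩ GE ⟂ DA]
   → E = (-1515/457, -2443/457)
3. F_x = -7  [F is the reflection of B across G]
4. F_y = -25/3  [F is the reflection of B across G]
   → F = (-7, -25/3)
5. C_x = -3/5  [C divides FA with FC:CA = 2/5:3/5]
6. C_y = -31/5  [C divides FA with FC:CA = 2/5:3/5]
   → C = (-3/5, -31/5)

C = (-3/5, -31/5)
E = (-1515/457, -2443/457)
F = (-7, -25/3)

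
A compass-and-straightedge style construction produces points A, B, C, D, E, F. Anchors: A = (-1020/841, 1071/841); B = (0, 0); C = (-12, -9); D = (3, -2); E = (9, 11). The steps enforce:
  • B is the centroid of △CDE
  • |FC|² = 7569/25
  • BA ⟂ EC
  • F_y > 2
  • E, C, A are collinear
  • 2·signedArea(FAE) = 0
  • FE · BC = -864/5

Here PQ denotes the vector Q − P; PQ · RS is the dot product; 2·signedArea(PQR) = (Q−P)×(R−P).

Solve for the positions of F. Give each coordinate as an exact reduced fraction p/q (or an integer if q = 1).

1. F_x = 3/5  [2·signedArea(FAE) = 0 ∩ FE · BC = -864/5]
2. F_y = 3  [2·signedArea(FAE) = 0 ∩ FE · BC = -864/5]
   → F = (3/5, 3)

F = (3/5, 3)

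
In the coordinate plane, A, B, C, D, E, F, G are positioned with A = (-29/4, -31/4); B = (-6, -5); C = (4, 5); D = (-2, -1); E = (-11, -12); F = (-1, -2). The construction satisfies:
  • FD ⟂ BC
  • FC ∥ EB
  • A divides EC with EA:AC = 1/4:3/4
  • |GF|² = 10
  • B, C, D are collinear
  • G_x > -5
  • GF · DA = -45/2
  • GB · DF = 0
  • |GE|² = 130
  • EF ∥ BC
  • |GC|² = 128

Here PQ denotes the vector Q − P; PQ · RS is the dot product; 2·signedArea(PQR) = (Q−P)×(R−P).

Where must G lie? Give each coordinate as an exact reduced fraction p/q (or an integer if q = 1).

1. G_x = -4  [GB · DF = 0 ∩ GF · DA = -45/2]
2. G_y = -3  [GB · DF = 0 ∩ GF · DA = -45/2]
   → G = (-4, -3)

G = (-4, -3)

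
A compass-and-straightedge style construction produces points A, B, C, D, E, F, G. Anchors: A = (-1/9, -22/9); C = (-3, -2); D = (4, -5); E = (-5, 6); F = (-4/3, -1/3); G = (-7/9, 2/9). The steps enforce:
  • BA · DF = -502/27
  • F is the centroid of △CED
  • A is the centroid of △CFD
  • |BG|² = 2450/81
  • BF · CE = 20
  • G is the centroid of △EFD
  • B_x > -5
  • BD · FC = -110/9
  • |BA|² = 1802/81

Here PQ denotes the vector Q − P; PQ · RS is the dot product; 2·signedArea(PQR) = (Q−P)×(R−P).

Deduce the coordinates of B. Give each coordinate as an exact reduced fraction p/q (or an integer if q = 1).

B = (-14/3, -11/3)

1. B_x = -14/3  [BA · DF = -502/27 ∩ BD · FC = -110/9]
2. B_y = -11/3  [BA · DF = -502/27 ∩ BD · FC = -110/9]
   → B = (-14/3, -11/3)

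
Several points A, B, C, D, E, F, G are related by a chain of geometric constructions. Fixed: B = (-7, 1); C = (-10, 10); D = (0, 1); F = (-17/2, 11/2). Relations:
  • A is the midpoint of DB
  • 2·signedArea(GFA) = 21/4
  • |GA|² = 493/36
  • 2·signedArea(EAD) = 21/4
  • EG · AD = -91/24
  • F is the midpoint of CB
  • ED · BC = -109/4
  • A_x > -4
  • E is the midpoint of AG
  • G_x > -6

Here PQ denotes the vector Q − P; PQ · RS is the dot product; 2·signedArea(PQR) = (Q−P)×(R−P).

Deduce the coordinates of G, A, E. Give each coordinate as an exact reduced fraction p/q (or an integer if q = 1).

1. A_x = -7/2  [A is the midpoint of DB]
2. A_y = 1  [A is the midpoint of DB]
   → A = (-7/2, 1)
3. E_x = -55/12  [ED · BC = -109/4 ∩ 2·signedArea(EAD) = 21/4]
4. E_y = 5/2  [ED · BC = -109/4 ∩ 2·signedArea(EAD) = 21/4]
   → E = (-55/12, 5/2)
5. G_x = -17/3  [2·signedArea(GFA) = 21/4 ∩ E is the midpoint of AG]
6. G_y = 4  [2·signedArea(GFA) = 21/4 ∩ E is the midpoint of AG]
   → G = (-17/3, 4)

A = (-7/2, 1)
E = (-55/12, 5/2)
G = (-17/3, 4)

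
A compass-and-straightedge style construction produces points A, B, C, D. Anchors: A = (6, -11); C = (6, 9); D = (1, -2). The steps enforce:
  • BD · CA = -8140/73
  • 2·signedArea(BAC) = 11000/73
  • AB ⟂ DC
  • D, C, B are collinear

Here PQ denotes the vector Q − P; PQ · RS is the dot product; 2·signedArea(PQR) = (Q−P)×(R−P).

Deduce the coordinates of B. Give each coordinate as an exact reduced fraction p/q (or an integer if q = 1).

1. B_x = -112/73  [D, C, B are collinear ∩ AB ⟂ DC]
2. B_y = -553/73  [D, C, B are collinear ∩ AB ⟂ DC]
   → B = (-112/73, -553/73)

B = (-112/73, -553/73)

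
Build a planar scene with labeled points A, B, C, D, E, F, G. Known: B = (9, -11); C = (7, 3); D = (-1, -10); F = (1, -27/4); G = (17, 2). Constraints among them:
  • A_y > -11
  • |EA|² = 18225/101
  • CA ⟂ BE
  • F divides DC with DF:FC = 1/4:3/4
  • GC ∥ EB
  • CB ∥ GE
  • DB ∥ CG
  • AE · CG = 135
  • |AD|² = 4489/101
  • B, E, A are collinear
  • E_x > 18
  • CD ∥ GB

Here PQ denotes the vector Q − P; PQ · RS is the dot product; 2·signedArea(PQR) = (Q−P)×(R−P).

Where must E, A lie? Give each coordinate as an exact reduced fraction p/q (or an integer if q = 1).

A = (569/101, -1077/101)
E = (19, -12)

1. E_x = 19  [GC ∥ EB ∩ CB ∥ GE]
2. E_y = -12  [GC ∥ EB ∩ CB ∥ GE]
   → E = (19, -12)
3. A_x = 569/101  [B, E, A are collinear ∩ CA ⟂ BE]
4. A_y = -1077/101  [B, E, A are collinear ∩ CA ⟂ BE]
   → A = (569/101, -1077/101)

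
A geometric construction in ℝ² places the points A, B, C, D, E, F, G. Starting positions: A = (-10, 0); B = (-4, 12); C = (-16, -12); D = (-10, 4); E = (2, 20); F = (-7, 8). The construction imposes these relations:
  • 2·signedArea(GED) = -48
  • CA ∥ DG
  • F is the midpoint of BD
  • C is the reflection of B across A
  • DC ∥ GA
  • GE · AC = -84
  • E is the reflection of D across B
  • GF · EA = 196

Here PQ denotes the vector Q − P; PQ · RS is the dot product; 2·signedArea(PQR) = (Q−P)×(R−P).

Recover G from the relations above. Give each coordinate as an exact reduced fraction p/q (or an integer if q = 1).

1. G_x = -4  [DC ∥ GA ∩ CA ∥ DG]
2. G_y = 16  [DC ∥ GA ∩ CA ∥ DG]
   → G = (-4, 16)

G = (-4, 16)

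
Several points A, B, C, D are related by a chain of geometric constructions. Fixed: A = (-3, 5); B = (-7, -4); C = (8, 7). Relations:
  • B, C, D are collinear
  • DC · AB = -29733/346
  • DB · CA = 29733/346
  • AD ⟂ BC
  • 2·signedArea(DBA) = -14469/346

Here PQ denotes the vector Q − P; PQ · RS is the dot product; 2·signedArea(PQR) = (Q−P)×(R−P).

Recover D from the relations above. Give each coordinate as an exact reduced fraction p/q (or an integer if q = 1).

D = (-37/346, 365/346)

1. D_x = -37/346  [B, C, D are collinear ∩ AD ⟂ BC]
2. D_y = 365/346  [B, C, D are collinear ∩ AD ⟂ BC]
   → D = (-37/346, 365/346)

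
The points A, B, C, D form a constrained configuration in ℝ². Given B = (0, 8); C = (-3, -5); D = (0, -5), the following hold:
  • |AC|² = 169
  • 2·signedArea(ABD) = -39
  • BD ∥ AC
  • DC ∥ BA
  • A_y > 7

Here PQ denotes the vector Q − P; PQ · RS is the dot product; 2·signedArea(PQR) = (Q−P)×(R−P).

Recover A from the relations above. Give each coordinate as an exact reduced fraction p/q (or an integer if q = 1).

1. A_x = -3  [BD ∥ AC ∩ DC ∥ BA]
2. A_y = 8  [BD ∥ AC ∩ DC ∥ BA]
   → A = (-3, 8)

A = (-3, 8)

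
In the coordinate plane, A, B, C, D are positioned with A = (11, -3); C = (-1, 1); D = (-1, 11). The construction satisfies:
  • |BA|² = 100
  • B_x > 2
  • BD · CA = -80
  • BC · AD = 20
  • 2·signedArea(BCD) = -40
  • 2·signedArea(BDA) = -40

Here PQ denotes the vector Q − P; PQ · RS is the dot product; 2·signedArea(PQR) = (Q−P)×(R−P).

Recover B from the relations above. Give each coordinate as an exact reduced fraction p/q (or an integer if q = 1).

1. B_x = 3  [BC · AD = 20 ∩ 2·signedArea(BDA) = -40]
2. B_y = 3  [BC · AD = 20 ∩ 2·signedArea(BDA) = -40]
   → B = (3, 3)

B = (3, 3)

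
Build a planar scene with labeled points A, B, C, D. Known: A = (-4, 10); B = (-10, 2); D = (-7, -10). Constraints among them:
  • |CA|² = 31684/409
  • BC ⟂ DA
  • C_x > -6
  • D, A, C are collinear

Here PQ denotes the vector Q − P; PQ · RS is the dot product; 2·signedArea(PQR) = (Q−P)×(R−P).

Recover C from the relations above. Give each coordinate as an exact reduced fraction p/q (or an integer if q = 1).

1. C_x = -2170/409  [D, A, C are collinear ∩ BC ⟂ DA]
2. C_y = 530/409  [D, A, C are collinear ∩ BC ⟂ DA]
   → C = (-2170/409, 530/409)

C = (-2170/409, 530/409)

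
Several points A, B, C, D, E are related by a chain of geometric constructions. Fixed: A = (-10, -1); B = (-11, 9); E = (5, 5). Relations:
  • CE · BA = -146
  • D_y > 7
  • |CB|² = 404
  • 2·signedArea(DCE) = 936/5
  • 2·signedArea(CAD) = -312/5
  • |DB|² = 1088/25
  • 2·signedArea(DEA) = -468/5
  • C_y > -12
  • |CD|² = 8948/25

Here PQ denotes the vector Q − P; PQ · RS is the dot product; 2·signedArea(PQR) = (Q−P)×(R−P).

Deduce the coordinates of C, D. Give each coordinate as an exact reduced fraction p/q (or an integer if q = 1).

C = (-9, -11)
D = (-23/5, 37/5)

1. C_x = -9  [line -1·x + 10·y + 101 = 0 ∩ |CB|² = 404]
2. C_y = -11  [line -1·x + 10·y + 101 = 0 ∩ |CB|² = 404]
   → C = (-9, -11)
3. D_x = -23/5  [2·signedArea(CAD) = -312/5 ∩ 2·signedArea(DEA) = -468/5]
4. D_y = 37/5  [2·signedArea(CAD) = -312/5 ∩ 2·signedArea(DEA) = -468/5]
   → D = (-23/5, 37/5)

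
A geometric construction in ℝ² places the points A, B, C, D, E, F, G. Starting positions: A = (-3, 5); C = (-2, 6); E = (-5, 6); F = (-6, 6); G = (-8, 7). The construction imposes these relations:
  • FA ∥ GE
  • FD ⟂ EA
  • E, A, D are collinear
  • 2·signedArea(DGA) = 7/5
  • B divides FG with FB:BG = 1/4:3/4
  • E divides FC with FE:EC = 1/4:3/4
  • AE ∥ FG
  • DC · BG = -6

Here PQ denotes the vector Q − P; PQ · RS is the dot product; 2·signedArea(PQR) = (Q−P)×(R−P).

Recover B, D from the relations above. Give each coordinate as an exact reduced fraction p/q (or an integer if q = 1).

B = (-13/2, 25/4)
D = (-29/5, 32/5)

1. B_x = -13/2  [B divides FG with FB:BG = 1/4:3/4]
2. B_y = 25/4  [B divides FG with FB:BG = 1/4:3/4]
   → B = (-13/2, 25/4)
3. D_x = -29/5  [E, A, D are collinear ∩ FD ⟂ EA]
4. D_y = 32/5  [E, A, D are collinear ∩ FD ⟂ EA]
   → D = (-29/5, 32/5)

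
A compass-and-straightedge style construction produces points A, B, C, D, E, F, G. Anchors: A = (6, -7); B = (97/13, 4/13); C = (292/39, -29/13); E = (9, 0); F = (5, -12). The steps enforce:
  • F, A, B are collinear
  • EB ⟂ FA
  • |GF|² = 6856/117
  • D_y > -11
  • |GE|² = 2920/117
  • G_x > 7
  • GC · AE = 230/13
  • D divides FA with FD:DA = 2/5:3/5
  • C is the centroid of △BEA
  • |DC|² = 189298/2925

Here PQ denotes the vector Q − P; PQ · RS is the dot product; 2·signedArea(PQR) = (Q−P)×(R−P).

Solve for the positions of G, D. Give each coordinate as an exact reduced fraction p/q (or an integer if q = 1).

1. G_x = 293/39  [line -3·x + -7·y + -141/13 = 0 ∩ |GE|² = 2920/117]
2. G_y = -62/13  [line -3·x + -7·y + -141/13 = 0 ∩ |GE|² = 2920/117]
   → G = (293/39, -62/13)
3. D_x = 27/5  [D divides FA with FD:DA = 2/5:3/5]
4. D_y = -10  [D divides FA with FD:DA = 2/5:3/5]
   → D = (27/5, -10)

D = (27/5, -10)
G = (293/39, -62/13)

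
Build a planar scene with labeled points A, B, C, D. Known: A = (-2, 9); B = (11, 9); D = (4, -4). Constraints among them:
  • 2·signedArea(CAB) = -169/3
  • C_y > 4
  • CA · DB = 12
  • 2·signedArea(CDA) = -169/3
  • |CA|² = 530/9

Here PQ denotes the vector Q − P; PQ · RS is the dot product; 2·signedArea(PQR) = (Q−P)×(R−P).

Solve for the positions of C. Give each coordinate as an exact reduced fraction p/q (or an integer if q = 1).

C = (13/3, 14/3)

1. C_x = 13/3  [2·signedArea(CDA) = -169/3 ∩ CA · DB = 12]
2. C_y = 14/3  [2·signedArea(CDA) = -169/3 ∩ CA · DB = 12]
   → C = (13/3, 14/3)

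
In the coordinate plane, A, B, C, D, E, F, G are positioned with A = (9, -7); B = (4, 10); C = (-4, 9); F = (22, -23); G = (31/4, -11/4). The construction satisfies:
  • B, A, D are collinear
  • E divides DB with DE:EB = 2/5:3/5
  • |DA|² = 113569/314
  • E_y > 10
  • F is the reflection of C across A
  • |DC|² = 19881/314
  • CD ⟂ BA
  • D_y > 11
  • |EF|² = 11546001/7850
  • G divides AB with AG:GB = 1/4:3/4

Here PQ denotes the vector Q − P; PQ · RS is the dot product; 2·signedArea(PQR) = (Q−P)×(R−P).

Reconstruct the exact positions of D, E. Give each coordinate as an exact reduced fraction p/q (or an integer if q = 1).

1. D_x = 1141/314  [B, A, D are collinear ∩ CD ⟂ BA]
2. D_y = 3531/314  [B, A, D are collinear ∩ CD ⟂ BA]
   → D = (1141/314, 3531/314)
3. E_x = 1187/314  [E divides DB with DE:EB = 2/5:3/5]
4. E_y = 16873/1570  [E divides DB with DE:EB = 2/5:3/5]
   → E = (1187/314, 16873/1570)

D = (1141/314, 3531/314)
E = (1187/314, 16873/1570)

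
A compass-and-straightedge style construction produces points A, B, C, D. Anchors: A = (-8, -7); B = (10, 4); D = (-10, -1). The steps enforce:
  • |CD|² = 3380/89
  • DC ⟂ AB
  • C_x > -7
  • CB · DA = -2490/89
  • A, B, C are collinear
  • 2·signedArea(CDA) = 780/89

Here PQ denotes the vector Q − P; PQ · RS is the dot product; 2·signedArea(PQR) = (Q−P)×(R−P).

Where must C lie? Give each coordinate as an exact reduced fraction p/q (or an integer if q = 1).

1. C_x = -604/89  [A, B, C are collinear ∩ DC ⟂ AB]
2. C_y = -557/89  [A, B, C are collinear ∩ DC ⟂ AB]
   → C = (-604/89, -557/89)

C = (-604/89, -557/89)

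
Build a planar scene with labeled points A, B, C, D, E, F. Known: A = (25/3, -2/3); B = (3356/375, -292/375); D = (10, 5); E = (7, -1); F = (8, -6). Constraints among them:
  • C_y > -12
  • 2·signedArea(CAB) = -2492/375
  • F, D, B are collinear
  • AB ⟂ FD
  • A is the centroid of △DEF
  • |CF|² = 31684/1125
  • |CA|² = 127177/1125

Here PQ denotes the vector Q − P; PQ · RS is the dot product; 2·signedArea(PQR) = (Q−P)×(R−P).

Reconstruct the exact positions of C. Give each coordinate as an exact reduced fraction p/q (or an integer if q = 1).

C = (2644/375, -4208/375)

1. C_x = 2644/375  [line 14/125·x + 77/125·y + 2296/375 = 0 ∩ |CF|² = 31684/1125]
2. C_y = -4208/375  [line 14/125·x + 77/125·y + 2296/375 = 0 ∩ |CF|² = 31684/1125]
   → C = (2644/375, -4208/375)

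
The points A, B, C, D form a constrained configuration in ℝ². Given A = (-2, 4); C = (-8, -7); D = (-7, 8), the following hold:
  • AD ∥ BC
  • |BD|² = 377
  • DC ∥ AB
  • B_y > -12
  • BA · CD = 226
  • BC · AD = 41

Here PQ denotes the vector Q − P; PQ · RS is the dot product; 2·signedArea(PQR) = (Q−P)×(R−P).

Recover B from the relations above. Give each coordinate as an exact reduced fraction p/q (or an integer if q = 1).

B = (-3, -11)

1. B_x = -3  [AD ∥ BC ∩ DC ∥ AB]
2. B_y = -11  [AD ∥ BC ∩ DC ∥ AB]
   → B = (-3, -11)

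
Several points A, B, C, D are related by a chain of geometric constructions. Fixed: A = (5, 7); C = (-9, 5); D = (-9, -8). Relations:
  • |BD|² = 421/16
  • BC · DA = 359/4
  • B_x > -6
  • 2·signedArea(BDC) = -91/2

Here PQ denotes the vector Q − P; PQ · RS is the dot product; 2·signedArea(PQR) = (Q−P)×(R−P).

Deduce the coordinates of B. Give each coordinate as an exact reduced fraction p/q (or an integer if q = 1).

1. B_x = -11/2  [2·signedArea(BDC) = -91/2 ∩ BC · DA = 359/4]
2. B_y = -17/4  [2·signedArea(BDC) = -91/2 ∩ BC · DA = 359/4]
   → B = (-11/2, -17/4)

B = (-11/2, -17/4)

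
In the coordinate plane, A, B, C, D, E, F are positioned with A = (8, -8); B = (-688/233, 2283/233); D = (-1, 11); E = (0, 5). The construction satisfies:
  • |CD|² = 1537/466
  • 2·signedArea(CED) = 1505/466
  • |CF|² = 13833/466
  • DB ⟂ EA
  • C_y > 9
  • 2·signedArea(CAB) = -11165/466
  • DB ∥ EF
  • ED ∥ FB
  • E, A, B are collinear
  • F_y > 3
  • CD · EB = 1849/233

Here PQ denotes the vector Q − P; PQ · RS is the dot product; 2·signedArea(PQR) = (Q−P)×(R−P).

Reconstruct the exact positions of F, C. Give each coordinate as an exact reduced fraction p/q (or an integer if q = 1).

C = (-577/466, 4287/466)
F = (-455/233, 885/233)

1. F_x = -455/233  [ED ∥ FB ∩ DB ∥ EF]
2. F_y = 885/233  [ED ∥ FB ∩ DB ∥ EF]
   → F = (-455/233, 885/233)
3. C_x = -577/466  [2·signedArea(CAB) = -11165/466 ∩ CD · EB = 1849/233]
4. C_y = 4287/466  [2·signedArea(CAB) = -11165/466 ∩ CD · EB = 1849/233]
   → C = (-577/466, 4287/466)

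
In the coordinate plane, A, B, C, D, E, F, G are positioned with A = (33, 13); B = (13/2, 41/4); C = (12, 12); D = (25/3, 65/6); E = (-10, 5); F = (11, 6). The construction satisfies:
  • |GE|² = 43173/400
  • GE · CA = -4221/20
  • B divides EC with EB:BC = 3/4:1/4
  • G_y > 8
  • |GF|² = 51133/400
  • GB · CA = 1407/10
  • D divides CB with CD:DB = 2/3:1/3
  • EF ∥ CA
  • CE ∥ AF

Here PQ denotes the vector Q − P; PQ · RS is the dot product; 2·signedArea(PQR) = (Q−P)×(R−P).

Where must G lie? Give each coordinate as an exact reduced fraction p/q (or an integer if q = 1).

1. G_x = -1/10  [line -21·x + -1·y + 121/20 = 0 ∩ |GF|² = 51133/400]
2. G_y = 163/20  [line -21·x + -1·y + 121/20 = 0 ∩ |GF|² = 51133/400]
   → G = (-1/10, 163/20)

G = (-1/10, 163/20)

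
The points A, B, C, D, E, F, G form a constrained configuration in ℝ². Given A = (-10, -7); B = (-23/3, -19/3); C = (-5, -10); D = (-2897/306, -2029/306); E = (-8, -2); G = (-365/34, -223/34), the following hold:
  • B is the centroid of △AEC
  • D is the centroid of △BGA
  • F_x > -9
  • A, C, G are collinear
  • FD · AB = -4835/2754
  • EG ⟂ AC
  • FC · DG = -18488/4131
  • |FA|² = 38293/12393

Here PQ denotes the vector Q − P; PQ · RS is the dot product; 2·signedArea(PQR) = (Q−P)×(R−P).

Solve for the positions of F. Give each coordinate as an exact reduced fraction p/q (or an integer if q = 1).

1. F_x = -3856/459  [FC · DG = -18488/4131 ∩ FD · AB = -4835/2754]
2. F_y = -3548/459  [FC · DG = -18488/4131 ∩ FD · AB = -4835/2754]
   → F = (-3856/459, -3548/459)

F = (-3856/459, -3548/459)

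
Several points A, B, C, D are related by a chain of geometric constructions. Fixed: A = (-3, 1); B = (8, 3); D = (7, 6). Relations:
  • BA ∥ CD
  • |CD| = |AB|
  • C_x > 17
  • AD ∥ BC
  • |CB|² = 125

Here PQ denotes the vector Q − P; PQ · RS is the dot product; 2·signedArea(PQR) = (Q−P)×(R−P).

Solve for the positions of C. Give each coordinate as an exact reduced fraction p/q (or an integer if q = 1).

C = (18, 8)

1. C_x = 18  [BA ∥ CD ∩ AD ∥ BC]
2. C_y = 8  [BA ∥ CD ∩ AD ∥ BC]
   → C = (18, 8)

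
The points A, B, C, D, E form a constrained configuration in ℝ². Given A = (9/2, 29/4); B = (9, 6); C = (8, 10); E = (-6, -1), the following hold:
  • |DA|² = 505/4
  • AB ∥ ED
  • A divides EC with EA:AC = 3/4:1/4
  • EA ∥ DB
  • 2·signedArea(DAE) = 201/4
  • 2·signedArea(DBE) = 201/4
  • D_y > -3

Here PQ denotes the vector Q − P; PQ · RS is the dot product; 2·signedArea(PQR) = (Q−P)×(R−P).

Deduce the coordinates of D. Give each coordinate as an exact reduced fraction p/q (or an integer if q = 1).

D = (-3/2, -9/4)

1. D_x = -3/2  [EA ∥ DB ∩ AB ∥ ED]
2. D_y = -9/4  [EA ∥ DB ∩ AB ∥ ED]
   → D = (-3/2, -9/4)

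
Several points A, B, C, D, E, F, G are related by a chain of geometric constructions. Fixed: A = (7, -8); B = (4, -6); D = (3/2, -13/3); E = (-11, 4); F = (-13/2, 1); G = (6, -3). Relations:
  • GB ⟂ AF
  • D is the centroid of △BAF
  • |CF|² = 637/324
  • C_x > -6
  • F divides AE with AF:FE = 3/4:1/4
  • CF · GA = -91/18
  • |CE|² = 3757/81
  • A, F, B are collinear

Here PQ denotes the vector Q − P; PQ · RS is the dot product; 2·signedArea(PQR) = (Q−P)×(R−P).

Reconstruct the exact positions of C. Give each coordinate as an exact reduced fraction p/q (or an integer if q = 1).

1. C_x = -16/3  [line -1·x + 5·y + -58/9 = 0 ∩ |CF|² = 637/324]
2. C_y = 2/9  [line -1·x + 5·y + -58/9 = 0 ∩ |CF|² = 637/324]
   → C = (-16/3, 2/9)

C = (-16/3, 2/9)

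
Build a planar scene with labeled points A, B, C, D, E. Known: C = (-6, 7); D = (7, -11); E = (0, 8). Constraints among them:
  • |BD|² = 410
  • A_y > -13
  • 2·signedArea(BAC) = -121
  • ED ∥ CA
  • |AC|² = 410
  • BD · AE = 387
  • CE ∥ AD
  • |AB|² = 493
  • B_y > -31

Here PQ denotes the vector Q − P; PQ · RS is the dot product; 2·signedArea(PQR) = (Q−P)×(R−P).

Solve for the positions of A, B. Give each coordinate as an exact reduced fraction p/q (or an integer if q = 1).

A = (1, -12)
B = (14, -30)

1. A_x = 1  [CE ∥ AD ∩ ED ∥ CA]
2. A_y = -12  [CE ∥ AD ∩ ED ∥ CA]
   → A = (1, -12)
3. B_x = 14  [BD · AE = 387 ∩ 2·signedArea(BAC) = -121]
4. B_y = -30  [BD · AE = 387 ∩ 2·signedArea(BAC) = -121]
   → B = (14, -30)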